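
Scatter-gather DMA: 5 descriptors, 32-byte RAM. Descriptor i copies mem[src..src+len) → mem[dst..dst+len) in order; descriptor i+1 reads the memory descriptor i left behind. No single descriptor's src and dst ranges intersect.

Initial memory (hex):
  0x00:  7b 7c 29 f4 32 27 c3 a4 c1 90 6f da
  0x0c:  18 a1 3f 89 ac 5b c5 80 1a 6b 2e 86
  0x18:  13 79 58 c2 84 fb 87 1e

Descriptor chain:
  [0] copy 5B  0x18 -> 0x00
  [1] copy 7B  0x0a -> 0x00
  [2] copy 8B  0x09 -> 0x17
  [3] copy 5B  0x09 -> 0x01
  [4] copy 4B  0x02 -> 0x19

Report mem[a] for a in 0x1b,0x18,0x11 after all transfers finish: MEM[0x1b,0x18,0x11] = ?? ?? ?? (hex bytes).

D0: mem[0x00..0x04] <- [13 79 58 c2 84]
D1: mem[0x00..0x06] <- [6f da 18 a1 3f 89 ac]
D2: mem[0x17..0x1e] <- [90 6f da 18 a1 3f 89 ac]
D3: mem[0x01..0x05] <- [90 6f da 18 a1]
D4: mem[0x19..0x1c] <- [6f da 18 a1]
query mem[0x1b]=0x18, mem[0x18]=0x6f, mem[0x11]=0x5b

MEM[0x1b,0x18,0x11] = 18 6f 5b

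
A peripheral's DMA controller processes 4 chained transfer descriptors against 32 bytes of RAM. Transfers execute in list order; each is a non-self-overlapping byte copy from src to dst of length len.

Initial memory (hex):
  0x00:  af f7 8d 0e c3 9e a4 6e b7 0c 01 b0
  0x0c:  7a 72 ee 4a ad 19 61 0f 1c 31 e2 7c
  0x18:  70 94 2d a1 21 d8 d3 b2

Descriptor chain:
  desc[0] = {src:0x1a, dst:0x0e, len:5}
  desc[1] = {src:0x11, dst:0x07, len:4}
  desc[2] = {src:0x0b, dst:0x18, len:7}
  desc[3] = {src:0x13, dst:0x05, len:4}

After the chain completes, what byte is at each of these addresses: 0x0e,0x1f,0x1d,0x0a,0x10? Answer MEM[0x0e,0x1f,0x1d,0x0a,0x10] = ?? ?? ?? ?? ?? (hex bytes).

MEM[0x0e,0x1f,0x1d,0x0a,0x10] = 2d b2 21 1c 21

D0: mem[0x0e..0x12] <- [2d a1 21 d8 d3]
D1: mem[0x07..0x0a] <- [d8 d3 0f 1c]
D2: mem[0x18..0x1e] <- [b0 7a 72 2d a1 21 d8]
D3: mem[0x05..0x08] <- [0f 1c 31 e2]
query mem[0x0e]=0x2d, mem[0x1f]=0xb2, mem[0x1d]=0x21, mem[0x0a]=0x1c, mem[0x10]=0x21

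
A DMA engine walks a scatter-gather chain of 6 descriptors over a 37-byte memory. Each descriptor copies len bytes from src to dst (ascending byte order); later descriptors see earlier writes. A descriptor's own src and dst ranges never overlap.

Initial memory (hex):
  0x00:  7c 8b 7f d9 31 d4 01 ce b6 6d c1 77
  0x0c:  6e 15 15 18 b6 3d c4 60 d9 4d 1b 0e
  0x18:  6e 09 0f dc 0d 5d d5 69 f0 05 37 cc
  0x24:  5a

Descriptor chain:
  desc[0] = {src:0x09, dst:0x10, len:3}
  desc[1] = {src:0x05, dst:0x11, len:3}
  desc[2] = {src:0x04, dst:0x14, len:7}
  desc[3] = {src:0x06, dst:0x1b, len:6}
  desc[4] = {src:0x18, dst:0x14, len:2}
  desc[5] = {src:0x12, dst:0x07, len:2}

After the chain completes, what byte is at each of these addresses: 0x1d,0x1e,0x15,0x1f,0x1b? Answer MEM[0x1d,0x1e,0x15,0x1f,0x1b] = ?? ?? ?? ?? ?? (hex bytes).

MEM[0x1d,0x1e,0x15,0x1f,0x1b] = b6 6d 6d c1 01

D0: mem[0x10..0x12] <- [6d c1 77]
D1: mem[0x11..0x13] <- [d4 01 ce]
D2: mem[0x14..0x1a] <- [31 d4 01 ce b6 6d c1]
D3: mem[0x1b..0x20] <- [01 ce b6 6d c1 77]
D4: mem[0x14..0x15] <- [b6 6d]
D5: mem[0x07..0x08] <- [01 ce]
query mem[0x1d]=0xb6, mem[0x1e]=0x6d, mem[0x15]=0x6d, mem[0x1f]=0xc1, mem[0x1b]=0x01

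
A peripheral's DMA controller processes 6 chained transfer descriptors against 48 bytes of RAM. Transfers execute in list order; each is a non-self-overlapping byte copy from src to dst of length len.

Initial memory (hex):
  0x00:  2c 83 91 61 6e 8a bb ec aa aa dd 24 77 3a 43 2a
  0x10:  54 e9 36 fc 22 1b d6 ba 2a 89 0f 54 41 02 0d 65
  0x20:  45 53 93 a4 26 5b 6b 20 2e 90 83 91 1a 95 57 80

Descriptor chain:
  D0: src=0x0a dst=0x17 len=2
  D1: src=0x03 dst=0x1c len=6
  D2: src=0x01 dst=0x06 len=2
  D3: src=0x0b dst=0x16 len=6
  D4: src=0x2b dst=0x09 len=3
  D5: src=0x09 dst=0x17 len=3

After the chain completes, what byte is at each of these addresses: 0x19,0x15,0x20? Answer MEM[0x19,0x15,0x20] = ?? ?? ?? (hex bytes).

MEM[0x19,0x15,0x20] = 95 1b ec

#0 dst[0x17+2] := {0xdd,0x24}
#1 dst[0x1c+6] := {0x61,0x6e,0x8a,0xbb,0xec,0xaa}
#2 dst[0x06+2] := {0x83,0x91}
#3 dst[0x16+6] := {0x24,0x77,0x3a,0x43,0x2a,0x54}
#4 dst[0x09+3] := {0x91,0x1a,0x95}
#5 dst[0x17+3] := {0x91,0x1a,0x95}
query mem[0x19]=0x95, mem[0x15]=0x1b, mem[0x20]=0xec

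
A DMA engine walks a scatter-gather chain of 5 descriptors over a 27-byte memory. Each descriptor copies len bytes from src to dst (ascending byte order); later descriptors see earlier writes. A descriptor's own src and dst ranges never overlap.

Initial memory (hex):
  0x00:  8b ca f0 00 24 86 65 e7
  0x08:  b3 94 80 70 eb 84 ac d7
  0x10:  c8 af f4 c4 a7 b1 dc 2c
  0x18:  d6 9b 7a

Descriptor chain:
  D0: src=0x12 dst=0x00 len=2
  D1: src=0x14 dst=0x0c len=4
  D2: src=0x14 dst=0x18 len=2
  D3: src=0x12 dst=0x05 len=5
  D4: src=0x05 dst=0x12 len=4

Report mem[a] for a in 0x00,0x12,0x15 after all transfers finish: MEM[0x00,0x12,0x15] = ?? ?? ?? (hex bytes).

MEM[0x00,0x12,0x15] = f4 f4 b1

[0] 0x12->0x00 len=2 : f4 c4
[1] 0x14->0x0c len=4 : a7 b1 dc 2c
[2] 0x14->0x18 len=2 : a7 b1
[3] 0x12->0x05 len=5 : f4 c4 a7 b1 dc
[4] 0x05->0x12 len=4 : f4 c4 a7 b1
query mem[0x00]=0xf4, mem[0x12]=0xf4, mem[0x15]=0xb1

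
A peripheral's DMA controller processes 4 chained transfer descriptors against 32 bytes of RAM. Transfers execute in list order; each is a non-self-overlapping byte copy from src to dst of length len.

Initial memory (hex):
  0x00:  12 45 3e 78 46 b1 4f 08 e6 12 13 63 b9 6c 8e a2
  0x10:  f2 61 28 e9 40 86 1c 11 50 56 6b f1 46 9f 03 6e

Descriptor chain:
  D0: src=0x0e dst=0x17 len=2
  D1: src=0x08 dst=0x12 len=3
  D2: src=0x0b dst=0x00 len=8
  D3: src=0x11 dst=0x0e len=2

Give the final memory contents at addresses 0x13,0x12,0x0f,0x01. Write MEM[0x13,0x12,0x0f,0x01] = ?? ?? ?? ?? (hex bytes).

MEM[0x13,0x12,0x0f,0x01] = 12 e6 e6 b9

  after D0: wrote 2B at 0x17 = 8ea2
  after D1: wrote 3B at 0x12 = e61213
  after D2: wrote 8B at 0x00 = 63b96c8ea2f261e6
  after D3: wrote 2B at 0x0e = 61e6
query mem[0x13]=0x12, mem[0x12]=0xe6, mem[0x0f]=0xe6, mem[0x01]=0xb9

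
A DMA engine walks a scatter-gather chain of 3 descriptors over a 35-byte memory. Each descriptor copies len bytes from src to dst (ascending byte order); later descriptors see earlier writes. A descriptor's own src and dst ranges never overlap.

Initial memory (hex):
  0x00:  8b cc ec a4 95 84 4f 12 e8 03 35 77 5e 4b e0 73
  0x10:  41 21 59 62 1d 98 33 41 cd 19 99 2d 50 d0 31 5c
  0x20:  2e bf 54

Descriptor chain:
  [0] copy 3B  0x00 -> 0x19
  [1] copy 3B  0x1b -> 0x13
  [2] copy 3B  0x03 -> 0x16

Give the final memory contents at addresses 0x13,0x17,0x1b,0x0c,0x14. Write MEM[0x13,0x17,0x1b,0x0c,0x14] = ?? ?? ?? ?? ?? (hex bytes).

MEM[0x13,0x17,0x1b,0x0c,0x14] = ec 95 ec 5e 50

#0 dst[0x19+3] := {0x8b,0xcc,0xec}
#1 dst[0x13+3] := {0xec,0x50,0xd0}
#2 dst[0x16+3] := {0xa4,0x95,0x84}
query mem[0x13]=0xec, mem[0x17]=0x95, mem[0x1b]=0xec, mem[0x0c]=0x5e, mem[0x14]=0x50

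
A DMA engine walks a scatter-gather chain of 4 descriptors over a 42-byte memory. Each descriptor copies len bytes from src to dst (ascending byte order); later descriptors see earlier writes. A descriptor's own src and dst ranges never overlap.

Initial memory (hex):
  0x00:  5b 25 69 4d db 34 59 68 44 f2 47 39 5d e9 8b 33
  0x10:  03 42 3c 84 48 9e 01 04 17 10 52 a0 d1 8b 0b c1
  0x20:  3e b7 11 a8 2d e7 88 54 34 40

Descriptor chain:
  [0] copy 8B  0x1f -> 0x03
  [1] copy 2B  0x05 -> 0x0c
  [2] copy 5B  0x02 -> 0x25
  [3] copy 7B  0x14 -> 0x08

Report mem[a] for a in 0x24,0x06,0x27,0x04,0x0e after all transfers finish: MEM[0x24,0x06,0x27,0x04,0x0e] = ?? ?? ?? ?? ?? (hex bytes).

  after D0: wrote 8B at 0x03 = c13eb711a82de788
  after D1: wrote 2B at 0x0c = b711
  after D2: wrote 5B at 0x25 = 69c13eb711
  after D3: wrote 7B at 0x08 = 489e0104171052
query mem[0x24]=0x2d, mem[0x06]=0x11, mem[0x27]=0x3e, mem[0x04]=0x3e, mem[0x0e]=0x52

MEM[0x24,0x06,0x27,0x04,0x0e] = 2d 11 3e 3e 52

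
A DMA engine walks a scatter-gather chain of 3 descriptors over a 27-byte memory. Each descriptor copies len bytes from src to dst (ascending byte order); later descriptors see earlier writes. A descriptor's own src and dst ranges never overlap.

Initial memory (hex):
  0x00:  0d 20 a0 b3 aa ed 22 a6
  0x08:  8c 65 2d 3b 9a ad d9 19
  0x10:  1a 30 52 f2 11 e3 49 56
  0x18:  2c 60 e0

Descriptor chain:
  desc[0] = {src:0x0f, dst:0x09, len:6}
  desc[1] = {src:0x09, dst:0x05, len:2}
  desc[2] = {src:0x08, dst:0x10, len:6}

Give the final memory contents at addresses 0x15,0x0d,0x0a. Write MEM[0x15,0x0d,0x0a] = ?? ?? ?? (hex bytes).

MEM[0x15,0x0d,0x0a] = f2 f2 1a

D0: mem[0x09..0x0e] <- [19 1a 30 52 f2 11]
D1: mem[0x05..0x06] <- [19 1a]
D2: mem[0x10..0x15] <- [8c 19 1a 30 52 f2]
query mem[0x15]=0xf2, mem[0x0d]=0xf2, mem[0x0a]=0x1a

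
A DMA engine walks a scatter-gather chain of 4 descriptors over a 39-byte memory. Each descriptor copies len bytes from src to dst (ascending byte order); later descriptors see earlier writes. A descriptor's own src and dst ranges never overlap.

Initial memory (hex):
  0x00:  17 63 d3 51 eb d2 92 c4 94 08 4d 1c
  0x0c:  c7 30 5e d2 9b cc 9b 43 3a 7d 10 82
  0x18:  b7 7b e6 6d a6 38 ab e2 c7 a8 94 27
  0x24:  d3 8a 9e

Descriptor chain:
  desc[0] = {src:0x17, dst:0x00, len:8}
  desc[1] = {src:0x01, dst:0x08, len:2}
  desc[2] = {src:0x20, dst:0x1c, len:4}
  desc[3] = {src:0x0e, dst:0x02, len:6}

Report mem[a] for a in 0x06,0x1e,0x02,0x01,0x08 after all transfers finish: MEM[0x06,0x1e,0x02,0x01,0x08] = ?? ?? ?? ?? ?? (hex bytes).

#0 dst[0x00+8] := {0x82,0xb7,0x7b,0xe6,0x6d,0xa6,0x38,0xab}
#1 dst[0x08+2] := {0xb7,0x7b}
#2 dst[0x1c+4] := {0xc7,0xa8,0x94,0x27}
#3 dst[0x02+6] := {0x5e,0xd2,0x9b,0xcc,0x9b,0x43}
query mem[0x06]=0x9b, mem[0x1e]=0x94, mem[0x02]=0x5e, mem[0x01]=0xb7, mem[0x08]=0xb7

MEM[0x06,0x1e,0x02,0x01,0x08] = 9b 94 5e b7 b7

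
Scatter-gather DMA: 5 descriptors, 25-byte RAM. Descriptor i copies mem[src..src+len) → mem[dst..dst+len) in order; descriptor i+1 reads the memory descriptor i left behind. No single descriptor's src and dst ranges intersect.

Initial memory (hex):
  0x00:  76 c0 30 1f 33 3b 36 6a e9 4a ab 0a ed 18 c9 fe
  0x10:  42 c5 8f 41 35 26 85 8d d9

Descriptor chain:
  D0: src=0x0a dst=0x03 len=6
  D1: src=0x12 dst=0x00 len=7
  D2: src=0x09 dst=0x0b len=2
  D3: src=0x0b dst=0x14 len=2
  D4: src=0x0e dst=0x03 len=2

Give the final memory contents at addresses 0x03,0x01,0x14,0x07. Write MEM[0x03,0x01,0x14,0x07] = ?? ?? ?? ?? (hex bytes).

MEM[0x03,0x01,0x14,0x07] = c9 41 4a c9

D0: mem[0x03..0x08] <- [ab 0a ed 18 c9 fe]
D1: mem[0x00..0x06] <- [8f 41 35 26 85 8d d9]
D2: mem[0x0b..0x0c] <- [4a ab]
D3: mem[0x14..0x15] <- [4a ab]
D4: mem[0x03..0x04] <- [c9 fe]
query mem[0x03]=0xc9, mem[0x01]=0x41, mem[0x14]=0x4a, mem[0x07]=0xc9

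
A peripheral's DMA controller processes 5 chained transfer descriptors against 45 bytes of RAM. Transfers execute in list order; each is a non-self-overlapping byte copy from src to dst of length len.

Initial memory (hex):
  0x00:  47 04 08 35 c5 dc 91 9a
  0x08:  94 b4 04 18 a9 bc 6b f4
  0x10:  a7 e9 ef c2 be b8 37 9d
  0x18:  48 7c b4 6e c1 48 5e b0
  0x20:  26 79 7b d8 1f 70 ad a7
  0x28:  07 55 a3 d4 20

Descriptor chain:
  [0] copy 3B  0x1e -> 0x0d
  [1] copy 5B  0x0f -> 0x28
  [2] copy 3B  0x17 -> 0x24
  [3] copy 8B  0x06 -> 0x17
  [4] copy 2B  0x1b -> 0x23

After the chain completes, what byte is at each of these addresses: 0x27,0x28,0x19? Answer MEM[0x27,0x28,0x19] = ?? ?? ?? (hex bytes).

MEM[0x27,0x28,0x19] = a7 26 94

#0 dst[0x0d+3] := {0x5e,0xb0,0x26}
#1 dst[0x28+5] := {0x26,0xa7,0xe9,0xef,0xc2}
#2 dst[0x24+3] := {0x9d,0x48,0x7c}
#3 dst[0x17+8] := {0x91,0x9a,0x94,0xb4,0x04,0x18,0xa9,0x5e}
#4 dst[0x23+2] := {0x04,0x18}
query mem[0x27]=0xa7, mem[0x28]=0x26, mem[0x19]=0x94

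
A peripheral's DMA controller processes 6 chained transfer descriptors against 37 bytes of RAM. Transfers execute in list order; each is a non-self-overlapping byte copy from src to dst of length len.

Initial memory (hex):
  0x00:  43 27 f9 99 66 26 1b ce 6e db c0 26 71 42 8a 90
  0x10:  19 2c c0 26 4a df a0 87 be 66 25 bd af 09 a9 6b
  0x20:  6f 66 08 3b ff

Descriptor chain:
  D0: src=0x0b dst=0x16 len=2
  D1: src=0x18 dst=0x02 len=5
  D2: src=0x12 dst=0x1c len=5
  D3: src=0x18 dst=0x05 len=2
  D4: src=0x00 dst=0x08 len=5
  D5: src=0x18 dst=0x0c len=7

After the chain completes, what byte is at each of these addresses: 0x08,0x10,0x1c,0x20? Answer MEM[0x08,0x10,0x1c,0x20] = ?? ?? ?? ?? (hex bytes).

D0: mem[0x16..0x17] <- [26 71]
D1: mem[0x02..0x06] <- [be 66 25 bd af]
D2: mem[0x1c..0x20] <- [c0 26 4a df 26]
D3: mem[0x05..0x06] <- [be 66]
D4: mem[0x08..0x0c] <- [43 27 be 66 25]
D5: mem[0x0c..0x12] <- [be 66 25 bd c0 26 4a]
query mem[0x08]=0x43, mem[0x10]=0xc0, mem[0x1c]=0xc0, mem[0x20]=0x26

MEM[0x08,0x10,0x1c,0x20] = 43 c0 c0 26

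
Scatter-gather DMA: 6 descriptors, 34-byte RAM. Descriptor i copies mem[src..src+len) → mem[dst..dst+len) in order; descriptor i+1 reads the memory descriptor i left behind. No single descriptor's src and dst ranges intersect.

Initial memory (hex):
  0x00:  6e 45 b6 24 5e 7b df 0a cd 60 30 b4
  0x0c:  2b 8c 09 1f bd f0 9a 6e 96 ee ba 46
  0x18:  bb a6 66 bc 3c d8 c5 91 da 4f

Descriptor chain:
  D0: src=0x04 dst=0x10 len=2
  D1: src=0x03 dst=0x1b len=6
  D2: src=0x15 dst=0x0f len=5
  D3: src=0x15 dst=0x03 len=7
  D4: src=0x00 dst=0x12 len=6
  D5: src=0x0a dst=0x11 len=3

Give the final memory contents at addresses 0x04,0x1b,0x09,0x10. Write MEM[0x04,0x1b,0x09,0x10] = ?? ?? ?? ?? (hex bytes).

D0: mem[0x10..0x11] <- [5e 7b]
D1: mem[0x1b..0x20] <- [24 5e 7b df 0a cd]
D2: mem[0x0f..0x13] <- [ee ba 46 bb a6]
D3: mem[0x03..0x09] <- [ee ba 46 bb a6 66 24]
D4: mem[0x12..0x17] <- [6e 45 b6 ee ba 46]
D5: mem[0x11..0x13] <- [30 b4 2b]
query mem[0x04]=0xba, mem[0x1b]=0x24, mem[0x09]=0x24, mem[0x10]=0xba

MEM[0x04,0x1b,0x09,0x10] = ba 24 24 ba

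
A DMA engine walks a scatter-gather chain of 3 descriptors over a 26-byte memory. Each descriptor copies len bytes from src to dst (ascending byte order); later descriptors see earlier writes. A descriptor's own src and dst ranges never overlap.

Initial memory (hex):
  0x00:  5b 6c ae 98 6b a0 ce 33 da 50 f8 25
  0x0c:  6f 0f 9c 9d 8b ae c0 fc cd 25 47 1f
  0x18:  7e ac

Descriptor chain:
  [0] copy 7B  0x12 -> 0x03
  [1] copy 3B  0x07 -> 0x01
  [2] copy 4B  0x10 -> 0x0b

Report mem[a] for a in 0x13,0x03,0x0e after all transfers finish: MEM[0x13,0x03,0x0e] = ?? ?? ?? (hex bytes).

MEM[0x13,0x03,0x0e] = fc 7e fc

  after D0: wrote 7B at 0x03 = c0fccd25471f7e
  after D1: wrote 3B at 0x01 = 471f7e
  after D2: wrote 4B at 0x0b = 8baec0fc
query mem[0x13]=0xfc, mem[0x03]=0x7e, mem[0x0e]=0xfc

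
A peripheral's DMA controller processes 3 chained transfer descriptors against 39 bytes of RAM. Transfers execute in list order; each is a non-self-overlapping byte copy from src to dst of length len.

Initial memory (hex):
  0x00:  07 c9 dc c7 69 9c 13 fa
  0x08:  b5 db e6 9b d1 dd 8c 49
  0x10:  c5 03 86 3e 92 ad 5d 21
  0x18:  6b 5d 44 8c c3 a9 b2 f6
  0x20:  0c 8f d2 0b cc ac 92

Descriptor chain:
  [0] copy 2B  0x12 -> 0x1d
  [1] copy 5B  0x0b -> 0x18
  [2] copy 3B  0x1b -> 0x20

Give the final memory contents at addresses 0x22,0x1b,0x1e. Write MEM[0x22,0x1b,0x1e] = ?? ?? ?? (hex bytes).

D0: mem[0x1d..0x1e] <- [86 3e]
D1: mem[0x18..0x1c] <- [9b d1 dd 8c 49]
D2: mem[0x20..0x22] <- [8c 49 86]
query mem[0x22]=0x86, mem[0x1b]=0x8c, mem[0x1e]=0x3e

MEM[0x22,0x1b,0x1e] = 86 8c 3e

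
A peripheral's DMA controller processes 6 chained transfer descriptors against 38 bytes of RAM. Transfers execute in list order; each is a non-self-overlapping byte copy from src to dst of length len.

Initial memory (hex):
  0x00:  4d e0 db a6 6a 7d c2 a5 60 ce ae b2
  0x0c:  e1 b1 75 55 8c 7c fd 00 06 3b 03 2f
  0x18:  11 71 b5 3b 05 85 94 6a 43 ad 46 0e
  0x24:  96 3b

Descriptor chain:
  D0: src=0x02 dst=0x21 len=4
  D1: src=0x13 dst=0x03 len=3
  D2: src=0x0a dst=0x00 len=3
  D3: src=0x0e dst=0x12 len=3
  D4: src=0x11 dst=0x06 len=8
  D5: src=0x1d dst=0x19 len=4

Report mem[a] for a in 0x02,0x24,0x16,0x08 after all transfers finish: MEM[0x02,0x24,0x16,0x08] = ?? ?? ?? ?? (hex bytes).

MEM[0x02,0x24,0x16,0x08] = e1 7d 03 55

D0: mem[0x21..0x24] <- [db a6 6a 7d]
D1: mem[0x03..0x05] <- [00 06 3b]
D2: mem[0x00..0x02] <- [ae b2 e1]
D3: mem[0x12..0x14] <- [75 55 8c]
D4: mem[0x06..0x0d] <- [7c 75 55 8c 3b 03 2f 11]
D5: mem[0x19..0x1c] <- [85 94 6a 43]
query mem[0x02]=0xe1, mem[0x24]=0x7d, mem[0x16]=0x03, mem[0x08]=0x55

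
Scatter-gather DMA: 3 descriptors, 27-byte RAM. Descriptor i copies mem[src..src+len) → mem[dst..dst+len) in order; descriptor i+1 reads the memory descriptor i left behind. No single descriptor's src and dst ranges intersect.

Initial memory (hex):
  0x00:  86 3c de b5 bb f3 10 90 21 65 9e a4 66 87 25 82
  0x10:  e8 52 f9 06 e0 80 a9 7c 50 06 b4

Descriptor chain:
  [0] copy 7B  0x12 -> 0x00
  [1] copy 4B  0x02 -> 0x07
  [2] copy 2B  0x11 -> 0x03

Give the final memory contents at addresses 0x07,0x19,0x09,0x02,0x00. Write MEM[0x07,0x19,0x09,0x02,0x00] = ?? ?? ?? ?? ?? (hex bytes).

[0] 0x12->0x00 len=7 : f9 06 e0 80 a9 7c 50
[1] 0x02->0x07 len=4 : e0 80 a9 7c
[2] 0x11->0x03 len=2 : 52 f9
query mem[0x07]=0xe0, mem[0x19]=0x06, mem[0x09]=0xa9, mem[0x02]=0xe0, mem[0x00]=0xf9

MEM[0x07,0x19,0x09,0x02,0x00] = e0 06 a9 e0 f9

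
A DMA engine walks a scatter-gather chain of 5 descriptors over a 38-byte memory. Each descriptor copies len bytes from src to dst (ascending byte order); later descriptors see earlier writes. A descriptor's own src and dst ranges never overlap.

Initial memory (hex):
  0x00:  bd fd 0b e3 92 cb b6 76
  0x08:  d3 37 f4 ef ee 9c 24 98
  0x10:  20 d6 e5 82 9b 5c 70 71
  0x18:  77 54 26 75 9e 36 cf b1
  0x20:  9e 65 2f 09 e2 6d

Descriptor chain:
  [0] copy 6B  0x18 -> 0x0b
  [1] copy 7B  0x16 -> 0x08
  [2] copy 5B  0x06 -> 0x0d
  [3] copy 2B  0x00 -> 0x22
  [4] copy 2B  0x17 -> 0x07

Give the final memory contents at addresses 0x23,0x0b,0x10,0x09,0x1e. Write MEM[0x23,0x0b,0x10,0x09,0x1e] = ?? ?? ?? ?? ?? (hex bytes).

MEM[0x23,0x0b,0x10,0x09,0x1e] = fd 54 71 71 cf

#0 dst[0x0b+6] := {0x77,0x54,0x26,0x75,0x9e,0x36}
#1 dst[0x08+7] := {0x70,0x71,0x77,0x54,0x26,0x75,0x9e}
#2 dst[0x0d+5] := {0xb6,0x76,0x70,0x71,0x77}
#3 dst[0x22+2] := {0xbd,0xfd}
#4 dst[0x07+2] := {0x71,0x77}
query mem[0x23]=0xfd, mem[0x0b]=0x54, mem[0x10]=0x71, mem[0x09]=0x71, mem[0x1e]=0xcf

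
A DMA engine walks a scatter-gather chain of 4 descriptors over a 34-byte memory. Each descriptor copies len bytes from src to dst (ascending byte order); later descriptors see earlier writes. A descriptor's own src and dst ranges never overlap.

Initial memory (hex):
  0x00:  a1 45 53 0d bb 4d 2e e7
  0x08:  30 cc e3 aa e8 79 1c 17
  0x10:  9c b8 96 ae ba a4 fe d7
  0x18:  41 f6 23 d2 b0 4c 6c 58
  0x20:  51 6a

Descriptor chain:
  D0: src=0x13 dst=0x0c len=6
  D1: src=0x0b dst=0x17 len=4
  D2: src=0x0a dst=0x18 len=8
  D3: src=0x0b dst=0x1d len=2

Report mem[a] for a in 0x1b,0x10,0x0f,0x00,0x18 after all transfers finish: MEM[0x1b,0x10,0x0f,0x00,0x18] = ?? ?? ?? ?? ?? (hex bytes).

D0: mem[0x0c..0x11] <- [ae ba a4 fe d7 41]
D1: mem[0x17..0x1a] <- [aa ae ba a4]
D2: mem[0x18..0x1f] <- [e3 aa ae ba a4 fe d7 41]
D3: mem[0x1d..0x1e] <- [aa ae]
query mem[0x1b]=0xba, mem[0x10]=0xd7, mem[0x0f]=0xfe, mem[0x00]=0xa1, mem[0x18]=0xe3

MEM[0x1b,0x10,0x0f,0x00,0x18] = ba d7 fe a1 e3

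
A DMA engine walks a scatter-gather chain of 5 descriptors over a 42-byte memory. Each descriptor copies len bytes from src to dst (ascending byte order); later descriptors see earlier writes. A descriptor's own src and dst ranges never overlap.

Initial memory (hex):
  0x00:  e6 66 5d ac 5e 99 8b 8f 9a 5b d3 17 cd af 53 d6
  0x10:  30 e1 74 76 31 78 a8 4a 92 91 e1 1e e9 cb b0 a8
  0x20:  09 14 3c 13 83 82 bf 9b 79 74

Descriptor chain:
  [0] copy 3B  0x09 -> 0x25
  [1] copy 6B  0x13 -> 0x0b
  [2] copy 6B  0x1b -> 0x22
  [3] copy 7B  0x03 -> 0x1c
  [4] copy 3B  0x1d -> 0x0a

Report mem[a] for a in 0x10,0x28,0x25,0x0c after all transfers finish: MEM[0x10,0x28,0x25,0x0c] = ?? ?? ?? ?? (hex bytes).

  after D0: wrote 3B at 0x25 = 5bd317
  after D1: wrote 6B at 0x0b = 763178a84a92
  after D2: wrote 6B at 0x22 = 1ee9cbb0a809
  after D3: wrote 7B at 0x1c = ac5e998b8f9a5b
  after D4: wrote 3B at 0x0a = 5e998b
query mem[0x10]=0x92, mem[0x28]=0x79, mem[0x25]=0xb0, mem[0x0c]=0x8b

MEM[0x10,0x28,0x25,0x0c] = 92 79 b0 8b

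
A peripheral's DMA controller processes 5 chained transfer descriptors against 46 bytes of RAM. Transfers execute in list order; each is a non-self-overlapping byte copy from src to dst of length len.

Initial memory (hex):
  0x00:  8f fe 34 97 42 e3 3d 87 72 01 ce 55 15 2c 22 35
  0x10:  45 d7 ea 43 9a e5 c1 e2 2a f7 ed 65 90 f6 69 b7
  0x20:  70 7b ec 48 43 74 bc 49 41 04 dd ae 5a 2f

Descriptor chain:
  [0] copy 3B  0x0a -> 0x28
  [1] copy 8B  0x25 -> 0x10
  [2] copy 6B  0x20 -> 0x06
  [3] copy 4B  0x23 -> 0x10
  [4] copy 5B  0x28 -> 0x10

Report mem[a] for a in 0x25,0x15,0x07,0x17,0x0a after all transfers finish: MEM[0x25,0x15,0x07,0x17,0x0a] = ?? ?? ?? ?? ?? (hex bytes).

MEM[0x25,0x15,0x07,0x17,0x0a] = 74 15 7b 5a 43

[0] 0x0a->0x28 len=3 : ce 55 15
[1] 0x25->0x10 len=8 : 74 bc 49 ce 55 15 ae 5a
[2] 0x20->0x06 len=6 : 70 7b ec 48 43 74
[3] 0x23->0x10 len=4 : 48 43 74 bc
[4] 0x28->0x10 len=5 : ce 55 15 ae 5a
query mem[0x25]=0x74, mem[0x15]=0x15, mem[0x07]=0x7b, mem[0x17]=0x5a, mem[0x0a]=0x43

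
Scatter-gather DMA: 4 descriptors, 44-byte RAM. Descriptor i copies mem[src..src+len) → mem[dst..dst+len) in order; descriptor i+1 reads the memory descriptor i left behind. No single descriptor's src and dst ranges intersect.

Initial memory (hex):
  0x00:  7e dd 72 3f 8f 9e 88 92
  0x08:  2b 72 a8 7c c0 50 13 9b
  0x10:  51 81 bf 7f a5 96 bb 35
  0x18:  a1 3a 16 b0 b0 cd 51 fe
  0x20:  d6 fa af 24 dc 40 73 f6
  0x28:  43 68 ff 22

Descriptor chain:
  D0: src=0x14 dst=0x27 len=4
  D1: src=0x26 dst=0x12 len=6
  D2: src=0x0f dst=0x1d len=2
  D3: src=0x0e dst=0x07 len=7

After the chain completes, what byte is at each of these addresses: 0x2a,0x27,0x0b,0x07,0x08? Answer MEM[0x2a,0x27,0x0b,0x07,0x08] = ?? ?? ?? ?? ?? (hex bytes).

#0 dst[0x27+4] := {0xa5,0x96,0xbb,0x35}
#1 dst[0x12+6] := {0x73,0xa5,0x96,0xbb,0x35,0x22}
#2 dst[0x1d+2] := {0x9b,0x51}
#3 dst[0x07+7] := {0x13,0x9b,0x51,0x81,0x73,0xa5,0x96}
query mem[0x2a]=0x35, mem[0x27]=0xa5, mem[0x0b]=0x73, mem[0x07]=0x13, mem[0x08]=0x9b

MEM[0x2a,0x27,0x0b,0x07,0x08] = 35 a5 73 13 9b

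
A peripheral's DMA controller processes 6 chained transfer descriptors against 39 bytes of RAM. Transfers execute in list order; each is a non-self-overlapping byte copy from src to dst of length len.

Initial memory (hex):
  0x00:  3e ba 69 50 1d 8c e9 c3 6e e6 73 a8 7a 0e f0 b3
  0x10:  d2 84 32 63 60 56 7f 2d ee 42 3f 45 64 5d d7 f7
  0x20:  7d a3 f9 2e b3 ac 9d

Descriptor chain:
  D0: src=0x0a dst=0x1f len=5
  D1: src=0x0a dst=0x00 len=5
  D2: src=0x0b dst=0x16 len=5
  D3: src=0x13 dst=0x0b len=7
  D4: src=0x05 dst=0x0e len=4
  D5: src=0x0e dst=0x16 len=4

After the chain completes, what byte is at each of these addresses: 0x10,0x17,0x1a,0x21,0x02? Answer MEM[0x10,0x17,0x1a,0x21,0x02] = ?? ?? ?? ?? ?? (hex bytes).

#0 dst[0x1f+5] := {0x73,0xa8,0x7a,0x0e,0xf0}
#1 dst[0x00+5] := {0x73,0xa8,0x7a,0x0e,0xf0}
#2 dst[0x16+5] := {0xa8,0x7a,0x0e,0xf0,0xb3}
#3 dst[0x0b+7] := {0x63,0x60,0x56,0xa8,0x7a,0x0e,0xf0}
#4 dst[0x0e+4] := {0x8c,0xe9,0xc3,0x6e}
#5 dst[0x16+4] := {0x8c,0xe9,0xc3,0x6e}
query mem[0x10]=0xc3, mem[0x17]=0xe9, mem[0x1a]=0xb3, mem[0x21]=0x7a, mem[0x02]=0x7a

MEM[0x10,0x17,0x1a,0x21,0x02] = c3 e9 b3 7a 7a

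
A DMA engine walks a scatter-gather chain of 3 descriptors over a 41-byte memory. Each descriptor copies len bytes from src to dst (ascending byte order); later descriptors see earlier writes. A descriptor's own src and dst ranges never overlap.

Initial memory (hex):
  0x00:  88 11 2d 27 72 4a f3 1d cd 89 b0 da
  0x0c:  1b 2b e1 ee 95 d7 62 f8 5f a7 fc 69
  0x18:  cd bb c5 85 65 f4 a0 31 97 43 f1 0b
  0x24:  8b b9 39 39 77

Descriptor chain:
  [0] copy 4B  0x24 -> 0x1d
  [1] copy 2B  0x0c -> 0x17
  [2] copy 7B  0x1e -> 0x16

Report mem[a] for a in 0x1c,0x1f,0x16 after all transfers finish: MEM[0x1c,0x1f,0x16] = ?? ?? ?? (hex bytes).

MEM[0x1c,0x1f,0x16] = 8b 39 b9

  after D0: wrote 4B at 0x1d = 8bb93939
  after D1: wrote 2B at 0x17 = 1b2b
  after D2: wrote 7B at 0x16 = b9393943f10b8b
query mem[0x1c]=0x8b, mem[0x1f]=0x39, mem[0x16]=0xb9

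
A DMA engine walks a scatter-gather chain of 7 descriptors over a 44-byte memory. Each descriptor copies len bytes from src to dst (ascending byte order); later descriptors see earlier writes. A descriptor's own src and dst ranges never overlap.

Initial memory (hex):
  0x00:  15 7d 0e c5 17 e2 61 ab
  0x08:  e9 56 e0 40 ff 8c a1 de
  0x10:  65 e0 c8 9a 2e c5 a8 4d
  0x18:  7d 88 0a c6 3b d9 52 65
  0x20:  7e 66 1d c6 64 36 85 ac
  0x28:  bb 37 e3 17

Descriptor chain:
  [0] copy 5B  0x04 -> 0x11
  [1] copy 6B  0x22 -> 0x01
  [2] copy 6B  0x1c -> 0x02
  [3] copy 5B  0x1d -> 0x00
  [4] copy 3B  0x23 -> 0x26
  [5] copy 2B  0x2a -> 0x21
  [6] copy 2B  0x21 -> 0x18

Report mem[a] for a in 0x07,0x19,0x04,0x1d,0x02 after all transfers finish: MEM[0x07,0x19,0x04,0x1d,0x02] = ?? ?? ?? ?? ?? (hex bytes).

MEM[0x07,0x19,0x04,0x1d,0x02] = 66 17 66 d9 65

  after D0: wrote 5B at 0x11 = 17e261abe9
  after D1: wrote 6B at 0x01 = 1dc6643685ac
  after D2: wrote 6B at 0x02 = 3bd952657e66
  after D3: wrote 5B at 0x00 = d952657e66
  after D4: wrote 3B at 0x26 = c66436
  after D5: wrote 2B at 0x21 = e317
  after D6: wrote 2B at 0x18 = e317
query mem[0x07]=0x66, mem[0x19]=0x17, mem[0x04]=0x66, mem[0x1d]=0xd9, mem[0x02]=0x65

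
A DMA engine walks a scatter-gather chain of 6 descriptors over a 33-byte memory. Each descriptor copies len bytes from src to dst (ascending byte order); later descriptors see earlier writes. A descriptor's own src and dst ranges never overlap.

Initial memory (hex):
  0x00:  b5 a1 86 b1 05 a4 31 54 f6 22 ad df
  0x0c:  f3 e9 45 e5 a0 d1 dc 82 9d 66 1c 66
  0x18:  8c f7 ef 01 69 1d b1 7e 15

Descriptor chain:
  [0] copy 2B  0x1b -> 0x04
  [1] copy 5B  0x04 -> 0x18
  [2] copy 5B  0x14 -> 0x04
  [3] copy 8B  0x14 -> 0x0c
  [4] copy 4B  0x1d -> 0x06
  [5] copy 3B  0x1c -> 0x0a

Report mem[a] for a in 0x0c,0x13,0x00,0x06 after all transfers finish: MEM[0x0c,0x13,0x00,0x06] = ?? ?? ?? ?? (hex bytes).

MEM[0x0c,0x13,0x00,0x06] = b1 54 b5 1d

#0 dst[0x04+2] := {0x01,0x69}
#1 dst[0x18+5] := {0x01,0x69,0x31,0x54,0xf6}
#2 dst[0x04+5] := {0x9d,0x66,0x1c,0x66,0x01}
#3 dst[0x0c+8] := {0x9d,0x66,0x1c,0x66,0x01,0x69,0x31,0x54}
#4 dst[0x06+4] := {0x1d,0xb1,0x7e,0x15}
#5 dst[0x0a+3] := {0xf6,0x1d,0xb1}
query mem[0x0c]=0xb1, mem[0x13]=0x54, mem[0x00]=0xb5, mem[0x06]=0x1d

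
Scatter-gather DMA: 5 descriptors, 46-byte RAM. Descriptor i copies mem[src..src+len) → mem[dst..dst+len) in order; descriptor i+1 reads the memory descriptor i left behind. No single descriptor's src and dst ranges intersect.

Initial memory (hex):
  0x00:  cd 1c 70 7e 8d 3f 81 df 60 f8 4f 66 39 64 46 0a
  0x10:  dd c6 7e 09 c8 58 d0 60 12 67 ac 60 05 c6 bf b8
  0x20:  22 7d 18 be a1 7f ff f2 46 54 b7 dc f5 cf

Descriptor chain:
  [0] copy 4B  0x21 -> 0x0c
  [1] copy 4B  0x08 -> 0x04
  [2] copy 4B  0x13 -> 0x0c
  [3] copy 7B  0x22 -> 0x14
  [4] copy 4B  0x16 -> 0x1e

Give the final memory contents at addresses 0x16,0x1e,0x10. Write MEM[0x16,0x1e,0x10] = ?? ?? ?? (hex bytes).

MEM[0x16,0x1e,0x10] = a1 a1 dd

[0] 0x21->0x0c len=4 : 7d 18 be a1
[1] 0x08->0x04 len=4 : 60 f8 4f 66
[2] 0x13->0x0c len=4 : 09 c8 58 d0
[3] 0x22->0x14 len=7 : 18 be a1 7f ff f2 46
[4] 0x16->0x1e len=4 : a1 7f ff f2
query mem[0x16]=0xa1, mem[0x1e]=0xa1, mem[0x10]=0xdd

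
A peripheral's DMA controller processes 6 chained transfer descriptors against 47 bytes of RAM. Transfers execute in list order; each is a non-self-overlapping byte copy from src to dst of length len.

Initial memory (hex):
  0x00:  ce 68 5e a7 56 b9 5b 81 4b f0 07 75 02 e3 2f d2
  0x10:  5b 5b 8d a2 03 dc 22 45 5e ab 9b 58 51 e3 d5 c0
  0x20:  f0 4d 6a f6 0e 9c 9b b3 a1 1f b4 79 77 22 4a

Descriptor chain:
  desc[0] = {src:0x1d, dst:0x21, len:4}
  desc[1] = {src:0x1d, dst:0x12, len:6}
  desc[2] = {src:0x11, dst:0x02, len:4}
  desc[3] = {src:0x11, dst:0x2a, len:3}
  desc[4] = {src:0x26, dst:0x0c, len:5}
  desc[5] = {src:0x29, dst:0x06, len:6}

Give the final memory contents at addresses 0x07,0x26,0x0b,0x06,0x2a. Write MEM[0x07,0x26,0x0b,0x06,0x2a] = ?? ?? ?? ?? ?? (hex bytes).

[0] 0x1d->0x21 len=4 : e3 d5 c0 f0
[1] 0x1d->0x12 len=6 : e3 d5 c0 f0 e3 d5
[2] 0x11->0x02 len=4 : 5b e3 d5 c0
[3] 0x11->0x2a len=3 : 5b e3 d5
[4] 0x26->0x0c len=5 : 9b b3 a1 1f 5b
[5] 0x29->0x06 len=6 : 1f 5b e3 d5 22 4a
query mem[0x07]=0x5b, mem[0x26]=0x9b, mem[0x0b]=0x4a, mem[0x06]=0x1f, mem[0x2a]=0x5b

MEM[0x07,0x26,0x0b,0x06,0x2a] = 5b 9b 4a 1f 5b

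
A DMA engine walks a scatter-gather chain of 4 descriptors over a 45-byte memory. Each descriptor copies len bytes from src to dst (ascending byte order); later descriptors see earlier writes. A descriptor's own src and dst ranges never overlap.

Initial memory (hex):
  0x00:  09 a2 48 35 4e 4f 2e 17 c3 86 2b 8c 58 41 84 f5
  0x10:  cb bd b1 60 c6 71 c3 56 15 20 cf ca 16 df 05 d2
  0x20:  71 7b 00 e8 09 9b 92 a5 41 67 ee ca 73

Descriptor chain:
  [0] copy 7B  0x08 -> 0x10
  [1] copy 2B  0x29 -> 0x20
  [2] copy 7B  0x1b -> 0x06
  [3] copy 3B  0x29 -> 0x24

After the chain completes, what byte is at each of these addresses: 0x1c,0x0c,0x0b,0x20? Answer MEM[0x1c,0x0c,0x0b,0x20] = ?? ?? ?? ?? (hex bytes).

  after D0: wrote 7B at 0x10 = c3862b8c584184
  after D1: wrote 2B at 0x20 = 67ee
  after D2: wrote 7B at 0x06 = ca16df05d267ee
  after D3: wrote 3B at 0x24 = 67eeca
query mem[0x1c]=0x16, mem[0x0c]=0xee, mem[0x0b]=0x67, mem[0x20]=0x67

MEM[0x1c,0x0c,0x0b,0x20] = 16 ee 67 67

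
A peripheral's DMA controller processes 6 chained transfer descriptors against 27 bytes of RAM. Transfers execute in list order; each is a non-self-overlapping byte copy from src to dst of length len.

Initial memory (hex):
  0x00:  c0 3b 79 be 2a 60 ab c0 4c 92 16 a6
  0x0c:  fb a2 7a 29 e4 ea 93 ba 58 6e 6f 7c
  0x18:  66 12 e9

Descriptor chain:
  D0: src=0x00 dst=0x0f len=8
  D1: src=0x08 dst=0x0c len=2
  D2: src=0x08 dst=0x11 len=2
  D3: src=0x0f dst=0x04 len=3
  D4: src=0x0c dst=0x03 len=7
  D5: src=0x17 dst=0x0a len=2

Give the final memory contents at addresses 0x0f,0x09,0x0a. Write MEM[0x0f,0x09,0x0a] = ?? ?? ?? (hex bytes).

D0: mem[0x0f..0x16] <- [c0 3b 79 be 2a 60 ab c0]
D1: mem[0x0c..0x0d] <- [4c 92]
D2: mem[0x11..0x12] <- [4c 92]
D3: mem[0x04..0x06] <- [c0 3b 4c]
D4: mem[0x03..0x09] <- [4c 92 7a c0 3b 4c 92]
D5: mem[0x0a..0x0b] <- [7c 66]
query mem[0x0f]=0xc0, mem[0x09]=0x92, mem[0x0a]=0x7c

MEM[0x0f,0x09,0x0a] = c0 92 7c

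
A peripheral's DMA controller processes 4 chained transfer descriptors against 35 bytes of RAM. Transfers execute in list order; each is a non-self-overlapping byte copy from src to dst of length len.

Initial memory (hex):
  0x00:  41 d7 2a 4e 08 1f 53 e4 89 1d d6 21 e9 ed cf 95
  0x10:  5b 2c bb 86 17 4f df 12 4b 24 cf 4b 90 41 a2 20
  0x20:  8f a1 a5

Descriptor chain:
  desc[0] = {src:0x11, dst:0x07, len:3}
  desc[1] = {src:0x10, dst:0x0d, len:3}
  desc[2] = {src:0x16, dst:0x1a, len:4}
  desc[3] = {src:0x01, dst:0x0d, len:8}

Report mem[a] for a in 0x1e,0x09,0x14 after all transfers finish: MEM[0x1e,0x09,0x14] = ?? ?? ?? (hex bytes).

D0: mem[0x07..0x09] <- [2c bb 86]
D1: mem[0x0d..0x0f] <- [5b 2c bb]
D2: mem[0x1a..0x1d] <- [df 12 4b 24]
D3: mem[0x0d..0x14] <- [d7 2a 4e 08 1f 53 2c bb]
query mem[0x1e]=0xa2, mem[0x09]=0x86, mem[0x14]=0xbb

MEM[0x1e,0x09,0x14] = a2 86 bb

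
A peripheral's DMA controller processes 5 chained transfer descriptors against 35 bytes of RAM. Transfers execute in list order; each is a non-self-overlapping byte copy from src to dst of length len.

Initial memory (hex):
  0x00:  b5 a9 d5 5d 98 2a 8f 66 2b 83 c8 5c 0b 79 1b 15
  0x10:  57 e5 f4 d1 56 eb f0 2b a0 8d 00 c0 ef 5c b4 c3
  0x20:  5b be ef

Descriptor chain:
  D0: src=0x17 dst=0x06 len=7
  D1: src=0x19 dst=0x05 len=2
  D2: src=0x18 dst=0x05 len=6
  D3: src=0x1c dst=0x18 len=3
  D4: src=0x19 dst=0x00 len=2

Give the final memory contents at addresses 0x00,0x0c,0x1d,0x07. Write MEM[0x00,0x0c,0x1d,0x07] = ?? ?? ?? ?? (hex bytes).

MEM[0x00,0x0c,0x1d,0x07] = 5c 5c 5c 00

#0 dst[0x06+7] := {0x2b,0xa0,0x8d,0x00,0xc0,0xef,0x5c}
#1 dst[0x05+2] := {0x8d,0x00}
#2 dst[0x05+6] := {0xa0,0x8d,0x00,0xc0,0xef,0x5c}
#3 dst[0x18+3] := {0xef,0x5c,0xb4}
#4 dst[0x00+2] := {0x5c,0xb4}
query mem[0x00]=0x5c, mem[0x0c]=0x5c, mem[0x1d]=0x5c, mem[0x07]=0x00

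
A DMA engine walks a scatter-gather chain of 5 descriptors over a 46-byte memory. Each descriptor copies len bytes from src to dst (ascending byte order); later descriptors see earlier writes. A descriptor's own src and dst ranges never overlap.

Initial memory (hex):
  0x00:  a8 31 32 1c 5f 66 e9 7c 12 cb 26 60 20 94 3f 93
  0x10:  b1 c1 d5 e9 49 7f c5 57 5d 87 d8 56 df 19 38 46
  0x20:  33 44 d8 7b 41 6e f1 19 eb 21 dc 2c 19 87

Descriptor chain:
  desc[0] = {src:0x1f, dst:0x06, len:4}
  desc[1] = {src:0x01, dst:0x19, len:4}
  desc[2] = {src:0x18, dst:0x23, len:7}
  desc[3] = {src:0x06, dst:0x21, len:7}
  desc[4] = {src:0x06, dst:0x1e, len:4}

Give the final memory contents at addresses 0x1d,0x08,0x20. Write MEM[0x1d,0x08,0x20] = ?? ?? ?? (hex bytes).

[0] 0x1f->0x06 len=4 : 46 33 44 d8
[1] 0x01->0x19 len=4 : 31 32 1c 5f
[2] 0x18->0x23 len=7 : 5d 31 32 1c 5f 19 38
[3] 0x06->0x21 len=7 : 46 33 44 d8 26 60 20
[4] 0x06->0x1e len=4 : 46 33 44 d8
query mem[0x1d]=0x19, mem[0x08]=0x44, mem[0x20]=0x44

MEM[0x1d,0x08,0x20] = 19 44 44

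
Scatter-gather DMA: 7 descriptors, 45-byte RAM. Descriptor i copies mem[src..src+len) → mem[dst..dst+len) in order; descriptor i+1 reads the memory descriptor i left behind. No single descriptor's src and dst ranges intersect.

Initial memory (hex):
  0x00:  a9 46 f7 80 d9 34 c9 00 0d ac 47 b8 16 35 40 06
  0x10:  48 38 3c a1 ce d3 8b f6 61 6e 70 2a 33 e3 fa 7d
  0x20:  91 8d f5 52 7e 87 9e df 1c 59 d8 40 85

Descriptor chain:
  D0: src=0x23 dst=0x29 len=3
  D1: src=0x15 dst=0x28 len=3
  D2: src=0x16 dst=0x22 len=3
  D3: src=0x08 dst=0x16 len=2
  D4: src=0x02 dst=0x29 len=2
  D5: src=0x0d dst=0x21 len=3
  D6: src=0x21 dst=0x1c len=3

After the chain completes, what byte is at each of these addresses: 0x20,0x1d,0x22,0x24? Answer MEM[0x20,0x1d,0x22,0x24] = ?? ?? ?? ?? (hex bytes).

MEM[0x20,0x1d,0x22,0x24] = 91 40 40 61

#0 dst[0x29+3] := {0x52,0x7e,0x87}
#1 dst[0x28+3] := {0xd3,0x8b,0xf6}
#2 dst[0x22+3] := {0x8b,0xf6,0x61}
#3 dst[0x16+2] := {0x0d,0xac}
#4 dst[0x29+2] := {0xf7,0x80}
#5 dst[0x21+3] := {0x35,0x40,0x06}
#6 dst[0x1c+3] := {0x35,0x40,0x06}
query mem[0x20]=0x91, mem[0x1d]=0x40, mem[0x22]=0x40, mem[0x24]=0x61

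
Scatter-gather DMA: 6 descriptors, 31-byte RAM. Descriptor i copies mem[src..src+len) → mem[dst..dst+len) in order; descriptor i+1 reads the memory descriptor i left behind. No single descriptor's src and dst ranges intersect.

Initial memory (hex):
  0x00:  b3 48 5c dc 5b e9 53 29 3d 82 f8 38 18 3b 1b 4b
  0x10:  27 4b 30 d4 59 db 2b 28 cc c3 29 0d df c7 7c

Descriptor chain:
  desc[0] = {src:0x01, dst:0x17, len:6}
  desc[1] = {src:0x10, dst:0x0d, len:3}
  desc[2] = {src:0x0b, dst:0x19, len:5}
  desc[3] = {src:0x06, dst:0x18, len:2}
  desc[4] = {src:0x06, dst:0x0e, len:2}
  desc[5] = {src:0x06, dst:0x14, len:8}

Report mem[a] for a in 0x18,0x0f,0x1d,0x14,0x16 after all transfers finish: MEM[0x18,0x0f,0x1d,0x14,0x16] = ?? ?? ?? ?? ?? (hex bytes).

[0] 0x01->0x17 len=6 : 48 5c dc 5b e9 53
[1] 0x10->0x0d len=3 : 27 4b 30
[2] 0x0b->0x19 len=5 : 38 18 27 4b 30
[3] 0x06->0x18 len=2 : 53 29
[4] 0x06->0x0e len=2 : 53 29
[5] 0x06->0x14 len=8 : 53 29 3d 82 f8 38 18 27
query mem[0x18]=0xf8, mem[0x0f]=0x29, mem[0x1d]=0x30, mem[0x14]=0x53, mem[0x16]=0x3d

MEM[0x18,0x0f,0x1d,0x14,0x16] = f8 29 30 53 3d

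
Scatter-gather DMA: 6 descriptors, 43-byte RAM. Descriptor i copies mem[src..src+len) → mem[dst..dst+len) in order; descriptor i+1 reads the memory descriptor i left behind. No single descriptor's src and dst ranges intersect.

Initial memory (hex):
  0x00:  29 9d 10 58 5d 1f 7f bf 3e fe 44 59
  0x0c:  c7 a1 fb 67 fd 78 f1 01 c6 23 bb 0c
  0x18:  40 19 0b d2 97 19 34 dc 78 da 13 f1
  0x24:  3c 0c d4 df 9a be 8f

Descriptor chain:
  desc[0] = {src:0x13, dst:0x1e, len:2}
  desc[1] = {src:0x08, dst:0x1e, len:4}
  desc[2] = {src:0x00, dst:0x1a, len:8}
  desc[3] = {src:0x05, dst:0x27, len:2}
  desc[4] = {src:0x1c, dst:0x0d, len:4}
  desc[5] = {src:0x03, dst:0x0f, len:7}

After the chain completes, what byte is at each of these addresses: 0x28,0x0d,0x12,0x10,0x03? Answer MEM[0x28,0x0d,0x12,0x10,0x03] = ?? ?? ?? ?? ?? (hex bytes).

MEM[0x28,0x0d,0x12,0x10,0x03] = 7f 10 7f 5d 58

[0] 0x13->0x1e len=2 : 01 c6
[1] 0x08->0x1e len=4 : 3e fe 44 59
[2] 0x00->0x1a len=8 : 29 9d 10 58 5d 1f 7f bf
[3] 0x05->0x27 len=2 : 1f 7f
[4] 0x1c->0x0d len=4 : 10 58 5d 1f
[5] 0x03->0x0f len=7 : 58 5d 1f 7f bf 3e fe
query mem[0x28]=0x7f, mem[0x0d]=0x10, mem[0x12]=0x7f, mem[0x10]=0x5d, mem[0x03]=0x58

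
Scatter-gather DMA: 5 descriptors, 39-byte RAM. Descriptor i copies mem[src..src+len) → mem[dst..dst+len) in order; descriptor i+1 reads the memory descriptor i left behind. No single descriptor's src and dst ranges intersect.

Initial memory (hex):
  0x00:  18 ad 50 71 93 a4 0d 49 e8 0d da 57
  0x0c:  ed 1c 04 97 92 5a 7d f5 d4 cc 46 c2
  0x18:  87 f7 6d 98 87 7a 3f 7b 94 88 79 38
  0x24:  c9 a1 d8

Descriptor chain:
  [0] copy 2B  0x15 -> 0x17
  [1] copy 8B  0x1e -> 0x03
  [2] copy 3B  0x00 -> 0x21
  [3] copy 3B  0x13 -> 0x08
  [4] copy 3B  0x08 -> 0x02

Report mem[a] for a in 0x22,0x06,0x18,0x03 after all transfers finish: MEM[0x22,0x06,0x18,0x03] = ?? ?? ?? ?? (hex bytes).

MEM[0x22,0x06,0x18,0x03] = ad 88 46 d4

D0: mem[0x17..0x18] <- [cc 46]
D1: mem[0x03..0x0a] <- [3f 7b 94 88 79 38 c9 a1]
D2: mem[0x21..0x23] <- [18 ad 50]
D3: mem[0x08..0x0a] <- [f5 d4 cc]
D4: mem[0x02..0x04] <- [f5 d4 cc]
query mem[0x22]=0xad, mem[0x06]=0x88, mem[0x18]=0x46, mem[0x03]=0xd4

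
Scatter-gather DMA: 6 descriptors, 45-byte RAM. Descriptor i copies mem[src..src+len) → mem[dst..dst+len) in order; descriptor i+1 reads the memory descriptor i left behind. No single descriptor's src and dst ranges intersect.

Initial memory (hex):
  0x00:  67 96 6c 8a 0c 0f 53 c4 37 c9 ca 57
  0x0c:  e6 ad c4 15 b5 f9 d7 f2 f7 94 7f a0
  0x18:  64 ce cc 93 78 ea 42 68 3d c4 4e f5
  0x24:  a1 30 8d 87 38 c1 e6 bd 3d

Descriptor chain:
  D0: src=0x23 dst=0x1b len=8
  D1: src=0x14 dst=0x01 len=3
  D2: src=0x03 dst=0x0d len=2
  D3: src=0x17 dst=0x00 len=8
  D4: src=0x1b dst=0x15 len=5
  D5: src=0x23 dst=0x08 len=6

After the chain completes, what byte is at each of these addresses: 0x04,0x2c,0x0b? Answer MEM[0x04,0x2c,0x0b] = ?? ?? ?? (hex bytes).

MEM[0x04,0x2c,0x0b] = f5 3d 8d

  after D0: wrote 8B at 0x1b = f5a1308d8738c1e6
  after D1: wrote 3B at 0x01 = f7947f
  after D2: wrote 2B at 0x0d = 7f0c
  after D3: wrote 8B at 0x00 = a064ceccf5a1308d
  after D4: wrote 5B at 0x15 = f5a1308d87
  after D5: wrote 6B at 0x08 = f5a1308d8738
query mem[0x04]=0xf5, mem[0x2c]=0x3d, mem[0x0b]=0x8d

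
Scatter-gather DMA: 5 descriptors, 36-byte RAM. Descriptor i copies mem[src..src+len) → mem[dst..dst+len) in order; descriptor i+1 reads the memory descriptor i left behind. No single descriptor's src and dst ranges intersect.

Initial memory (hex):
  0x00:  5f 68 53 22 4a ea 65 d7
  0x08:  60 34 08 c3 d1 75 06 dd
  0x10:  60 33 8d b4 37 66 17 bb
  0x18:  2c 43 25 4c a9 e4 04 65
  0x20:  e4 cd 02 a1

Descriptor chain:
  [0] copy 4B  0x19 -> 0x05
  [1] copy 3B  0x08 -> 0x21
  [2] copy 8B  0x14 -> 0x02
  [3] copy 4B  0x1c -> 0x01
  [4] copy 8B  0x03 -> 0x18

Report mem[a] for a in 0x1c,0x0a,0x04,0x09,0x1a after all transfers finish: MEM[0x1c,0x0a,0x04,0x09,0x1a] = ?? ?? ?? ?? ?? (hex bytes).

D0: mem[0x05..0x08] <- [43 25 4c a9]
D1: mem[0x21..0x23] <- [a9 34 08]
D2: mem[0x02..0x09] <- [37 66 17 bb 2c 43 25 4c]
D3: mem[0x01..0x04] <- [a9 e4 04 65]
D4: mem[0x18..0x1f] <- [04 65 bb 2c 43 25 4c 08]
query mem[0x1c]=0x43, mem[0x0a]=0x08, mem[0x04]=0x65, mem[0x09]=0x4c, mem[0x1a]=0xbb

MEM[0x1c,0x0a,0x04,0x09,0x1a] = 43 08 65 4c bb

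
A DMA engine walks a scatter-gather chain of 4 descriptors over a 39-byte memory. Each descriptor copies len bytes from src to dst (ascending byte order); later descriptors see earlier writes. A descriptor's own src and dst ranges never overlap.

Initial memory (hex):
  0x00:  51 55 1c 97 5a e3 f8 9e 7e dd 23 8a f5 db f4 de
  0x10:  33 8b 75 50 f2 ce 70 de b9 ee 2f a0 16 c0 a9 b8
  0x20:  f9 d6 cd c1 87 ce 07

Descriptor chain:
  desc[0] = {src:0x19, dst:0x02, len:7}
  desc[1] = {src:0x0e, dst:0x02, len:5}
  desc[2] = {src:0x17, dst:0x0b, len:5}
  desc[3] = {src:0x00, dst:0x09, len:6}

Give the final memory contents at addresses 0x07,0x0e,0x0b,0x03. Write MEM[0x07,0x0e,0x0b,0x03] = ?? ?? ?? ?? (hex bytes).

D0: mem[0x02..0x08] <- [ee 2f a0 16 c0 a9 b8]
D1: mem[0x02..0x06] <- [f4 de 33 8b 75]
D2: mem[0x0b..0x0f] <- [de b9 ee 2f a0]
D3: mem[0x09..0x0e] <- [51 55 f4 de 33 8b]
query mem[0x07]=0xa9, mem[0x0e]=0x8b, mem[0x0b]=0xf4, mem[0x03]=0xde

MEM[0x07,0x0e,0x0b,0x03] = a9 8b f4 de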